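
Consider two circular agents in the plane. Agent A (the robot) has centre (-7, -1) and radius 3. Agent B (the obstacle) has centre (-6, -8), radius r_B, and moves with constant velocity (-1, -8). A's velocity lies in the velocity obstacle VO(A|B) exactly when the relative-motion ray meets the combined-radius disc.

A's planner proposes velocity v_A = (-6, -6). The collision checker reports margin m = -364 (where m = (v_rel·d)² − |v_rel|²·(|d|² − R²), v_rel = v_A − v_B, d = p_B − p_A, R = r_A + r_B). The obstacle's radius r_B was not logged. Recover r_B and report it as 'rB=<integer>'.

m = -364
d = (1, -7);  v_rel = (-5, 2),  |v_rel|² = 29
v_rel×d = (-5)·(-7) − (2)·(1) = 33
since m = R²·29 − 33²:  R² = (1089 + -364) / 29 = 25
R = √25 = 5  ⇒  r_B = 5 − 3 = 2

rB=2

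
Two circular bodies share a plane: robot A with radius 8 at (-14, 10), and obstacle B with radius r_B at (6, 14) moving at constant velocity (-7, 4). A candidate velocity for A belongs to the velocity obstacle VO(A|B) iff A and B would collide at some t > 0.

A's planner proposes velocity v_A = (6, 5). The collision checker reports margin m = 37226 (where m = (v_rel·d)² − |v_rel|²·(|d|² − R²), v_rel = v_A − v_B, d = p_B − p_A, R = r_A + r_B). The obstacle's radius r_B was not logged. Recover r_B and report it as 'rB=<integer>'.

m = 37226
d = (20, 4);  v_rel = (13, 1),  |v_rel|² = 170
v_rel×d = (13)·(4) − (1)·(20) = 32
since m = R²·170 − 32²:  R² = (1024 + 37226) / 170 = 225
R = √225 = 15  ⇒  r_B = 15 − 8 = 7

rB=7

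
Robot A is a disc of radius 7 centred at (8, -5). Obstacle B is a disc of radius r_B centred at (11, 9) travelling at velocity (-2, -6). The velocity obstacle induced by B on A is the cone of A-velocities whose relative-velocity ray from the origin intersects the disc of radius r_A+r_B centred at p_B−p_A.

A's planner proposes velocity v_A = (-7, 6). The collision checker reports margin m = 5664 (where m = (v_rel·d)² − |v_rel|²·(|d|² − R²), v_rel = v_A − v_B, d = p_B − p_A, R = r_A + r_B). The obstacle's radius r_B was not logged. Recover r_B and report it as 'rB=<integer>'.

m = 5664
d = (3, 14);  v_rel = (-5, 12),  |v_rel|² = 169
v_rel×d = (-5)·(14) − (12)·(3) = -106
since m = R²·169 − (-106)²:  R² = (11236 + 5664) / 169 = 100
R = √100 = 10  ⇒  r_B = 10 − 7 = 3

rB=3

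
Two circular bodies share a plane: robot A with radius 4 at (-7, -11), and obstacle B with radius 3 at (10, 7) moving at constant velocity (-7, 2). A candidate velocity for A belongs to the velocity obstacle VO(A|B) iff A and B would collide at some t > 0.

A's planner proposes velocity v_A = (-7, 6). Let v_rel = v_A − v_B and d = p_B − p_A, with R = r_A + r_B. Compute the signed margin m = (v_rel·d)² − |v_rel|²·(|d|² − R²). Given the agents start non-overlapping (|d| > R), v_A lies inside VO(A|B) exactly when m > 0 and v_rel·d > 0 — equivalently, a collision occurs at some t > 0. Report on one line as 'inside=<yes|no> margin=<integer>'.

d = (17, 18),  |d|² = 613;  R = 4+3 = 7,  c = 613−7² = 564
v_rel = (0, 4),  |v_rel|² = 16;  v_rel·d = (0)·(17) + (4)·(18) = 72
16·t² − 144·t + 564 = 0  ⇒  m = 72² − 16·564 = -3840
m = -3840 < 0,  v_rel·d = 72 > 0  ⇒  outside

inside=no margin=-3840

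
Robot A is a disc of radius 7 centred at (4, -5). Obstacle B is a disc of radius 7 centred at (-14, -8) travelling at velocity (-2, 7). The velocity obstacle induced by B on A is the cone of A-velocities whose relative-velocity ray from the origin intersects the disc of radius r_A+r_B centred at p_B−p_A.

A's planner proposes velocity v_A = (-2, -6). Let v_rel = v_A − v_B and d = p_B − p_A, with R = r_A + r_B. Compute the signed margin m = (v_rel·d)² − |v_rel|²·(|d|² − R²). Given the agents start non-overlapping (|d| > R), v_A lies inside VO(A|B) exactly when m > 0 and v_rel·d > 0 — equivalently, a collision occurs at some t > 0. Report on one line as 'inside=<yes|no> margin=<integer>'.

d = (-18, -3),  |d|² = 333;  R = 7+7 = 14,  c = 333−14² = 137
v_rel = (0, -13),  |v_rel|² = 169;  v_rel·d = (0)·(-18) + (-13)·(-3) = 39
169·t² − 78·t + 137 = 0  ⇒  m = 39² − 169·137 = -21632
m = -21632 < 0,  v_rel·d = 39 > 0  ⇒  outside

inside=no margin=-21632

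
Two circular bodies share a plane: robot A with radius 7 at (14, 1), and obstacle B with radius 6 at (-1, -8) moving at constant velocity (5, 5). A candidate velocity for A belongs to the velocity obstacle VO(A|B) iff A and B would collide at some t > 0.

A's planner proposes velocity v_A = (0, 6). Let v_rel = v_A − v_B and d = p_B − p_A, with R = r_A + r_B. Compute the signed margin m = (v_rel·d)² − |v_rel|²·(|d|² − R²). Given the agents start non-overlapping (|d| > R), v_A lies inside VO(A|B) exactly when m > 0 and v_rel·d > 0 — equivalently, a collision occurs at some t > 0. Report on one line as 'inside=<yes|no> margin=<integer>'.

d = (-15, -9),  |d|² = 306;  R = 7+6 = 13,  c = 306−13² = 137
v_rel = (-5, 1),  |v_rel|² = 26;  v_rel·d = (-5)·(-15) + (1)·(-9) = 66
26·t² − 132·t + 137 = 0  ⇒  m = 66² − 26·137 = 794
m = 794 > 0,  v_rel·d = 66 > 0  ⇒  inside

inside=yes margin=794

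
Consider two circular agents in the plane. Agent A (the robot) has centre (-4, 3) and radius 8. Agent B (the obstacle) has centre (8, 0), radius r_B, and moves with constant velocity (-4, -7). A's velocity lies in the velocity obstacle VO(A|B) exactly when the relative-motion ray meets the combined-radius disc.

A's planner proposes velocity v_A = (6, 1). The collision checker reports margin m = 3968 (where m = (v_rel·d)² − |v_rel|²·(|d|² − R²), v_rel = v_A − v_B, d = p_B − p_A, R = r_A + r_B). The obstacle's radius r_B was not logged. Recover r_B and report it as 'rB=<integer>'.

m = 3968
d = (12, -3);  v_rel = (10, 8),  |v_rel|² = 164
v_rel×d = (10)·(-3) − (8)·(12) = -126
since m = R²·164 − (-126)²:  R² = (15876 + 3968) / 164 = 121
R = √121 = 11  ⇒  r_B = 11 − 8 = 3

rB=3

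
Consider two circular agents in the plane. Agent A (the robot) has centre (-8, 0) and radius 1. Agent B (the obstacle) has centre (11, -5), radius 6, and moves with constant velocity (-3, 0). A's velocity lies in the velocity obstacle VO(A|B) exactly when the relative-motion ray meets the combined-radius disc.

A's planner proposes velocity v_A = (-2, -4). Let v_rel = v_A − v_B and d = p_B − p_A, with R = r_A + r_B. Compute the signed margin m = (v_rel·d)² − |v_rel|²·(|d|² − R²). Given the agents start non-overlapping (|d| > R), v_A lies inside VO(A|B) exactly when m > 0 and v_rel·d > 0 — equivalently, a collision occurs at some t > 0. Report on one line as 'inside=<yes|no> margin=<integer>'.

d = (19, -5),  |d|² = 386;  R = 1+6 = 7,  c = 386−7² = 337
v_rel = (1, -4),  |v_rel|² = 17;  v_rel·d = (1)·(19) + (-4)·(-5) = 39
17·t² − 78·t + 337 = 0  ⇒  m = 39² − 17·337 = -4208
m = -4208 < 0,  v_rel·d = 39 > 0  ⇒  outside

inside=no margin=-4208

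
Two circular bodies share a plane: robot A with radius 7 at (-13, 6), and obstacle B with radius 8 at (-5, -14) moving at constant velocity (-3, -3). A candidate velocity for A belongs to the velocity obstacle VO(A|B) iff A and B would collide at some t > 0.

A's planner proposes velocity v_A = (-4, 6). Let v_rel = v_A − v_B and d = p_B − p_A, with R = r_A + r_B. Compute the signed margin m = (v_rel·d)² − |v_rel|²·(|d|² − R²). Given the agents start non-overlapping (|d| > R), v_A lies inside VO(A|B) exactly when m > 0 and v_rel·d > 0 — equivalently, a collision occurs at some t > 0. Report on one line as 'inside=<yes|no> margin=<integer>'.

d = (8, -20),  |d|² = 464;  R = 7+8 = 15,  c = 464−15² = 239
v_rel = (-1, 9),  |v_rel|² = 82;  v_rel·d = (-1)·(8) + (9)·(-20) = -188
82·t² + 376·t + 239 = 0  ⇒  m = (-188)² − 82·239 = 15746
m = 15746 > 0,  v_rel·d = -188 < 0  ⇒  outside

inside=no margin=15746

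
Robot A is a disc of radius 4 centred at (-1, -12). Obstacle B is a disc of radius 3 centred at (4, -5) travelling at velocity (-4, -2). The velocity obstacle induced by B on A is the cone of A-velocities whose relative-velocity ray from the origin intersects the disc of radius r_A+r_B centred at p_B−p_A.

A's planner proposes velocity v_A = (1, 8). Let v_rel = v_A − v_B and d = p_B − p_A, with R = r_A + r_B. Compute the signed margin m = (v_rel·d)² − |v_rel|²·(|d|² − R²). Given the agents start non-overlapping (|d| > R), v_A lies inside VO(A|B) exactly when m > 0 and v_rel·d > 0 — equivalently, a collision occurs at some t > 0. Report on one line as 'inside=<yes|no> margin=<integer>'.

d = (5, 7),  |d|² = 74;  R = 4+3 = 7,  c = 74−7² = 25
v_rel = (5, 10),  |v_rel|² = 125;  v_rel·d = (5)·(5) + (10)·(7) = 95
125·t² − 190·t + 25 = 0  ⇒  m = 95² − 125·25 = 5900
m = 5900 > 0,  v_rel·d = 95 > 0  ⇒  inside

inside=yes margin=5900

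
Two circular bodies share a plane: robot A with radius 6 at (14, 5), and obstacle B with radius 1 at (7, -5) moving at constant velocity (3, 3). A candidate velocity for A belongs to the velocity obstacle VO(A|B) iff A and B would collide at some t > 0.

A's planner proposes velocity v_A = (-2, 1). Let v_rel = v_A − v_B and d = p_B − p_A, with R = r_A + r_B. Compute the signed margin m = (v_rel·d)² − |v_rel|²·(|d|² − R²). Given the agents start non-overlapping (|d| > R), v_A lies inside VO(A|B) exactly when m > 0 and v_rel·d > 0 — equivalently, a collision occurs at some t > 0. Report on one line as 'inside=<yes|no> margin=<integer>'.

d = (-7, -10),  |d|² = 149;  R = 6+1 = 7,  c = 149−7² = 100
v_rel = (-5, -2),  |v_rel|² = 29;  v_rel·d = (-5)·(-7) + (-2)·(-10) = 55
29·t² − 110·t + 100 = 0  ⇒  m = 55² − 29·100 = 125
m = 125 > 0,  v_rel·d = 55 > 0  ⇒  inside

inside=yes margin=125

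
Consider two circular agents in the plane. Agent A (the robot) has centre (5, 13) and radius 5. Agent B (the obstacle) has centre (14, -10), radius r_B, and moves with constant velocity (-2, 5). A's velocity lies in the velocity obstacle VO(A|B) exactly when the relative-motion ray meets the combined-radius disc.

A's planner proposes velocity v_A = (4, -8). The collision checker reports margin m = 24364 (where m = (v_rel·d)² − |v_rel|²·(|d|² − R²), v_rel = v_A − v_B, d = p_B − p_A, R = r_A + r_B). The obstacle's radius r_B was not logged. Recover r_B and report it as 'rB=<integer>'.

m = 24364
d = (9, -23);  v_rel = (6, -13),  |v_rel|² = 205
v_rel×d = (6)·(-23) − (-13)·(9) = -21
since m = R²·205 − (-21)²:  R² = (441 + 24364) / 205 = 121
R = √121 = 11  ⇒  r_B = 11 − 5 = 6

rB=6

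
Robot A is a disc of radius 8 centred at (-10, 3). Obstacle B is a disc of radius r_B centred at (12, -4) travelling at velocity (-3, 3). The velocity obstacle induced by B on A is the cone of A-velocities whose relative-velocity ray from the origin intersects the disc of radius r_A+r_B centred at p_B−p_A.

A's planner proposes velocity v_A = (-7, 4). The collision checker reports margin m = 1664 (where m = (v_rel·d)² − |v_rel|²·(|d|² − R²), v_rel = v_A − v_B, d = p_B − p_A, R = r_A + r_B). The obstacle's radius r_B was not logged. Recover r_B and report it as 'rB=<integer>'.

m = 1664
d = (22, -7);  v_rel = (-4, 1),  |v_rel|² = 17
v_rel×d = (-4)·(-7) − (1)·(22) = 6
since m = R²·17 − 6²:  R² = (36 + 1664) / 17 = 100
R = √100 = 10  ⇒  r_B = 10 − 8 = 2

rB=2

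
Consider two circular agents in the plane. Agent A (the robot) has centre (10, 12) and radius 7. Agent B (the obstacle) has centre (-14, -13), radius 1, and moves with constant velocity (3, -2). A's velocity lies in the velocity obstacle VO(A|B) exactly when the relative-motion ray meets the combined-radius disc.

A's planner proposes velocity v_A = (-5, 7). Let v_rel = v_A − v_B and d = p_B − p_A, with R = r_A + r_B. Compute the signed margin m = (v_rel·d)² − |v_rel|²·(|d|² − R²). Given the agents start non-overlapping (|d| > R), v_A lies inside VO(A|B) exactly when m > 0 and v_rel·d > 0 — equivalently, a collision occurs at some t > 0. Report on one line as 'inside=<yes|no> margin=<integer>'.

d = (-24, -25),  |d|² = 1201;  R = 7+1 = 8,  c = 1201−8² = 1137
v_rel = (-8, 9),  |v_rel|² = 145;  v_rel·d = (-8)·(-24) + (9)·(-25) = -33
145·t² + 66·t + 1137 = 0  ⇒  m = (-33)² − 145·1137 = -163776
m = -163776 < 0,  v_rel·d = -33 < 0  ⇒  outside

inside=no margin=-163776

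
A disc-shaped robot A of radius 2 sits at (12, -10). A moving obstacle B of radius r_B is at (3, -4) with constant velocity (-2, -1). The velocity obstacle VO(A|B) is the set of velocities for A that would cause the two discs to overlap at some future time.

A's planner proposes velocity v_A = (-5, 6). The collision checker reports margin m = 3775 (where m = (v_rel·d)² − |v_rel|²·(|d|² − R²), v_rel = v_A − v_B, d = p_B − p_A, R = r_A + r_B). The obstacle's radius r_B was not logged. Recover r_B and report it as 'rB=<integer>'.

m = 3775
d = (-9, 6);  v_rel = (-3, 7),  |v_rel|² = 58
v_rel×d = (-3)·(6) − (7)·(-9) = 45
since m = R²·58 − 45²:  R² = (2025 + 3775) / 58 = 100
R = √100 = 10  ⇒  r_B = 10 − 2 = 8

rB=8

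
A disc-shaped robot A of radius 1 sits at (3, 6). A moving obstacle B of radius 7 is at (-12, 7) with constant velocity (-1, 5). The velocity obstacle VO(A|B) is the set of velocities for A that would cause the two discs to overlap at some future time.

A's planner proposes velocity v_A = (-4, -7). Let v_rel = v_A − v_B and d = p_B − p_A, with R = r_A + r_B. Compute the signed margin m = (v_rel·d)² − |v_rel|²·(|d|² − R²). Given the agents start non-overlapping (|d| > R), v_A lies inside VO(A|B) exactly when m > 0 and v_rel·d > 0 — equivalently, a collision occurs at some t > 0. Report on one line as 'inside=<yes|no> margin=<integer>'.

d = (-15, 1),  |d|² = 226;  R = 1+7 = 8,  c = 226−8² = 162
v_rel = (-3, -12),  |v_rel|² = 153;  v_rel·d = (-3)·(-15) + (-12)·(1) = 33
153·t² − 66·t + 162 = 0  ⇒  m = 33² − 153·162 = -23697
m = -23697 < 0,  v_rel·d = 33 > 0  ⇒  outside

inside=no margin=-23697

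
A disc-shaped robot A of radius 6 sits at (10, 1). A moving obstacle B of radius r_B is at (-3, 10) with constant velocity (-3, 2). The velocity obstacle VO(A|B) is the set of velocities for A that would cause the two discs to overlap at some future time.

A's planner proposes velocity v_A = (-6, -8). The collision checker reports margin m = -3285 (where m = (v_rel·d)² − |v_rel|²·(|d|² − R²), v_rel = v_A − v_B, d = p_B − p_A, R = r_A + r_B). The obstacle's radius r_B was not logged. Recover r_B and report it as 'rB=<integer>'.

m = -3285
d = (-13, 9);  v_rel = (-3, -10),  |v_rel|² = 109
v_rel×d = (-3)·(9) − (-10)·(-13) = -157
since m = R²·109 − (-157)²:  R² = (24649 + -3285) / 109 = 196
R = √196 = 14  ⇒  r_B = 14 − 6 = 8

rB=8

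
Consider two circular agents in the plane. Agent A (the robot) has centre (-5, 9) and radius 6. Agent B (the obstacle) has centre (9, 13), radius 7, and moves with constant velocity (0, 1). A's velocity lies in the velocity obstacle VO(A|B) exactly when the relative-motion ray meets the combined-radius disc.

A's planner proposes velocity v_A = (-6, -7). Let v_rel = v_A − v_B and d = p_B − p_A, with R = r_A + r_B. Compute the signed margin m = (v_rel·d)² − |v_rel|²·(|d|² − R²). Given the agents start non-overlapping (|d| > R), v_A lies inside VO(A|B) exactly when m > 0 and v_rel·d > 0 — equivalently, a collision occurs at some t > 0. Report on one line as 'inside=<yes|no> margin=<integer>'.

d = (14, 4),  |d|² = 212;  R = 6+7 = 13,  c = 212−13² = 43
v_rel = (-6, -8),  |v_rel|² = 100;  v_rel·d = (-6)·(14) + (-8)·(4) = -116
100·t² + 232·t + 43 = 0  ⇒  m = (-116)² − 100·43 = 9156
m = 9156 > 0,  v_rel·d = -116 < 0  ⇒  outside

inside=no margin=9156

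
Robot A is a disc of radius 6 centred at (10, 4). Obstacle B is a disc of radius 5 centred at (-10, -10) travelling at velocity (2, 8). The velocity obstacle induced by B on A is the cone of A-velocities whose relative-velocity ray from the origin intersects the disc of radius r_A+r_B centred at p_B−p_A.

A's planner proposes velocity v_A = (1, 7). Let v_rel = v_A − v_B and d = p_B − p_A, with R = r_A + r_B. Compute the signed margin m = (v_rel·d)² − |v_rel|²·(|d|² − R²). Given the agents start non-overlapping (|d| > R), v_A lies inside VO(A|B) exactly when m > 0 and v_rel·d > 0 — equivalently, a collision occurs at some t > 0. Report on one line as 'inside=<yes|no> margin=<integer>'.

d = (-20, -14),  |d|² = 596;  R = 6+5 = 11,  c = 596−11² = 475
v_rel = (-1, -1),  |v_rel|² = 2;  v_rel·d = (-1)·(-20) + (-1)·(-14) = 34
2·t² − 68·t + 475 = 0  ⇒  m = 34² − 2·475 = 206
m = 206 > 0,  v_rel·d = 34 > 0  ⇒  inside

inside=yes margin=206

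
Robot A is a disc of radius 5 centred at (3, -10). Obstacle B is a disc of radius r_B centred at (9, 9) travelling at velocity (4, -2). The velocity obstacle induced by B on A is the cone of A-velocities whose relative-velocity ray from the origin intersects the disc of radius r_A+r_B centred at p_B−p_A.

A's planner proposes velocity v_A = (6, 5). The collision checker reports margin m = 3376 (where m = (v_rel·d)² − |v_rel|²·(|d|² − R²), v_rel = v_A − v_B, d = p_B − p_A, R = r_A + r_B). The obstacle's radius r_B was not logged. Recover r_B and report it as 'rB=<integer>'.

m = 3376
d = (6, 19);  v_rel = (2, 7),  |v_rel|² = 53
v_rel×d = (2)·(19) − (7)·(6) = -4
since m = R²·53 − (-4)²:  R² = (16 + 3376) / 53 = 64
R = √64 = 8  ⇒  r_B = 8 − 5 = 3

rB=3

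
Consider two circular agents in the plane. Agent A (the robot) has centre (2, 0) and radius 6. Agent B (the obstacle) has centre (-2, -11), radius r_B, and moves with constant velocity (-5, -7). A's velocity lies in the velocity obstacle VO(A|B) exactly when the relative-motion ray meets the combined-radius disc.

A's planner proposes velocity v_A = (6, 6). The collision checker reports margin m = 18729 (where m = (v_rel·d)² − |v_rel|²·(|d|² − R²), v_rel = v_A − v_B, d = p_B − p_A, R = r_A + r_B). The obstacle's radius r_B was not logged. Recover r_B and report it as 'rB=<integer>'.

m = 18729
d = (-4, -11);  v_rel = (11, 13),  |v_rel|² = 290
v_rel×d = (11)·(-11) − (13)·(-4) = -69
since m = R²·290 − (-69)²:  R² = (4761 + 18729) / 290 = 81
R = √81 = 9  ⇒  r_B = 9 − 6 = 3

rB=3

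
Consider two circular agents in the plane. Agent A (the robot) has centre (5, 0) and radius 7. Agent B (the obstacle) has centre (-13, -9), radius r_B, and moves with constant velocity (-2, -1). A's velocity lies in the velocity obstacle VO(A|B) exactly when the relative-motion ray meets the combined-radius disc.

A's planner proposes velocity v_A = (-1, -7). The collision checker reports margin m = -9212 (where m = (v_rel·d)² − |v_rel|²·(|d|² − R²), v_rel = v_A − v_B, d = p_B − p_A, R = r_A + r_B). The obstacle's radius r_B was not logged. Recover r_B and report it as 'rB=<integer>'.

m = -9212
d = (-18, -9);  v_rel = (1, -6),  |v_rel|² = 37
v_rel×d = (1)·(-9) − (-6)·(-18) = -117
since m = R²·37 − (-117)²:  R² = (13689 + -9212) / 37 = 121
R = √121 = 11  ⇒  r_B = 11 − 7 = 4

rB=4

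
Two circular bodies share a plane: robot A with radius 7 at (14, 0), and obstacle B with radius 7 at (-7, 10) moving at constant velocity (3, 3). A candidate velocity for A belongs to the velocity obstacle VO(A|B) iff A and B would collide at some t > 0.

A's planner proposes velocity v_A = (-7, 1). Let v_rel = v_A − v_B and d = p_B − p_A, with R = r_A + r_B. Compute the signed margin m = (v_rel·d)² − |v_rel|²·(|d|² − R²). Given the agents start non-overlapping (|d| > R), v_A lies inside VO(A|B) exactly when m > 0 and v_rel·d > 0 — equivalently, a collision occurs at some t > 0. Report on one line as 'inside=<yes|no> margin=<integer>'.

d = (-21, 10),  |d|² = 541;  R = 7+7 = 14,  c = 541−14² = 345
v_rel = (-10, -2),  |v_rel|² = 104;  v_rel·d = (-10)·(-21) + (-2)·(10) = 190
104·t² − 380·t + 345 = 0  ⇒  m = 190² − 104·345 = 220
m = 220 > 0,  v_rel·d = 190 > 0  ⇒  inside

inside=yes margin=220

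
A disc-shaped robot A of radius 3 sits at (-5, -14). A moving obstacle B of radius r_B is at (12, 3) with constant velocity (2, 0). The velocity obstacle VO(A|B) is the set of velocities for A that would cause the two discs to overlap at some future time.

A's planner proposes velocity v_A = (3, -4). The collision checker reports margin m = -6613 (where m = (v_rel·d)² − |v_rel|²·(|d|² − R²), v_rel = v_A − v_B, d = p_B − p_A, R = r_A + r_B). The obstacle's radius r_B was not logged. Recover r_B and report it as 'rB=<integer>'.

m = -6613
d = (17, 17);  v_rel = (1, -4),  |v_rel|² = 17
v_rel×d = (1)·(17) − (-4)·(17) = 85
since m = R²·17 − 85²:  R² = (7225 + -6613) / 17 = 36
R = √36 = 6  ⇒  r_B = 6 − 3 = 3

rB=3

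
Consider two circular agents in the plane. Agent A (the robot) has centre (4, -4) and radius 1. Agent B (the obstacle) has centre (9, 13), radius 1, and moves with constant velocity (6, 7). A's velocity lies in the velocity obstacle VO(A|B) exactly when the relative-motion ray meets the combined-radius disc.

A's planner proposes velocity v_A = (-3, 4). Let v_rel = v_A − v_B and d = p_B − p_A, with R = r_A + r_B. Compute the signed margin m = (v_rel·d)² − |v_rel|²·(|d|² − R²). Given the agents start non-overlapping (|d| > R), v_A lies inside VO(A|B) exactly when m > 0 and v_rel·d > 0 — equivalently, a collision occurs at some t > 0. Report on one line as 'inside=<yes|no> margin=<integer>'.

d = (5, 17),  |d|² = 314;  R = 1+1 = 2,  c = 314−2² = 310
v_rel = (-9, -3),  |v_rel|² = 90;  v_rel·d = (-9)·(5) + (-3)·(17) = -96
90·t² + 192·t + 310 = 0  ⇒  m = (-96)² − 90·310 = -18684
m = -18684 < 0,  v_rel·d = -96 < 0  ⇒  outside

inside=no margin=-18684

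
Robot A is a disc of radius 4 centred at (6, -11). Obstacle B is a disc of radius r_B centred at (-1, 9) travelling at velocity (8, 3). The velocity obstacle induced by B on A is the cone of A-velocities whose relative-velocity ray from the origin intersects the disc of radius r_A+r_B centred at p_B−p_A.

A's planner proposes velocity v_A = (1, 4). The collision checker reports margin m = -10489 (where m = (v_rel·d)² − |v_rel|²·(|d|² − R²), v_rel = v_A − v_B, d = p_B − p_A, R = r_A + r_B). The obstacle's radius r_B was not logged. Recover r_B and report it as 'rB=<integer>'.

m = -10489
d = (-7, 20);  v_rel = (-7, 1),  |v_rel|² = 50
v_rel×d = (-7)·(20) − (1)·(-7) = -133
since m = R²·50 − (-133)²:  R² = (17689 + -10489) / 50 = 144
R = √144 = 12  ⇒  r_B = 12 − 4 = 8

rB=8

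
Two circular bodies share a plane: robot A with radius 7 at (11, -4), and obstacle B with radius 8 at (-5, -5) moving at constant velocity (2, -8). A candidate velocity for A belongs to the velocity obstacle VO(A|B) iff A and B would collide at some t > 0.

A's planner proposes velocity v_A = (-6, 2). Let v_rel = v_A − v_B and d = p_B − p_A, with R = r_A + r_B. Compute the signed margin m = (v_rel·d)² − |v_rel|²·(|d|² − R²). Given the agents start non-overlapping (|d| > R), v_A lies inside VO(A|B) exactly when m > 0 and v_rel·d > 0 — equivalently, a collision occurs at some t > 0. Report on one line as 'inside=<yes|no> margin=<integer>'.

d = (-16, -1),  |d|² = 257;  R = 7+8 = 15,  c = 257−15² = 32
v_rel = (-8, 10),  |v_rel|² = 164;  v_rel·d = (-8)·(-16) + (10)·(-1) = 118
164·t² − 236·t + 32 = 0  ⇒  m = 118² − 164·32 = 8676
m = 8676 > 0,  v_rel·d = 118 > 0  ⇒  inside

inside=yes margin=8676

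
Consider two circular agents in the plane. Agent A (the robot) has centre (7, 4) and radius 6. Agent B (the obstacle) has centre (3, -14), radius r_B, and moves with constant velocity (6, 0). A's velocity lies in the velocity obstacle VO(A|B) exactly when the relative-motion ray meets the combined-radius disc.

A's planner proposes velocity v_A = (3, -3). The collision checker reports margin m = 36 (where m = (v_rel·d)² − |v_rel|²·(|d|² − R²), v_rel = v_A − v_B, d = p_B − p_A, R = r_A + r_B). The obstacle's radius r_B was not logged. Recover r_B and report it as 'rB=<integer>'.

m = 36
d = (-4, -18);  v_rel = (-3, -3),  |v_rel|² = 18
v_rel×d = (-3)·(-18) − (-3)·(-4) = 42
since m = R²·18 − 42²:  R² = (1764 + 36) / 18 = 100
R = √100 = 10  ⇒  r_B = 10 − 6 = 4

rB=4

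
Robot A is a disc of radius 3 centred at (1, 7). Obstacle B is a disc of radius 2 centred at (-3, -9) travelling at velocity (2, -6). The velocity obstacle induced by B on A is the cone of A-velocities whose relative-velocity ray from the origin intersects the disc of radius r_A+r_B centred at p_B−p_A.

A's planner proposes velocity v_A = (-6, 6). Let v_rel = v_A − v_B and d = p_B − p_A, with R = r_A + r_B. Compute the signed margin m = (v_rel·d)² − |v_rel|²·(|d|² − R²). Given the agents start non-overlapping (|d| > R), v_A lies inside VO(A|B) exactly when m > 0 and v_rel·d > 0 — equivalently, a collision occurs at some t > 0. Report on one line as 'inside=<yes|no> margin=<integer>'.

d = (-4, -16),  |d|² = 272;  R = 3+2 = 5,  c = 272−5² = 247
v_rel = (-8, 12),  |v_rel|² = 208;  v_rel·d = (-8)·(-4) + (12)·(-16) = -160
208·t² + 320·t + 247 = 0  ⇒  m = (-160)² − 208·247 = -25776
m = -25776 < 0,  v_rel·d = -160 < 0  ⇒  outside

inside=no margin=-25776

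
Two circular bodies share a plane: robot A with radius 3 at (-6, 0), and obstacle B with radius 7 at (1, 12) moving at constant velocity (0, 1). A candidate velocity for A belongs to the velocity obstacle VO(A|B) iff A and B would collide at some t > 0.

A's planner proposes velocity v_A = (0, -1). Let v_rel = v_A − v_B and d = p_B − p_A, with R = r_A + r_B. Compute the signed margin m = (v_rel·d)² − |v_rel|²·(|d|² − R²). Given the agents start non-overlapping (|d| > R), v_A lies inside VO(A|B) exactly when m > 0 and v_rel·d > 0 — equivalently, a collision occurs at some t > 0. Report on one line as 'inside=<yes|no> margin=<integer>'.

d = (7, 12),  |d|² = 193;  R = 3+7 = 10,  c = 193−10² = 93
v_rel = (0, -2),  |v_rel|² = 4;  v_rel·d = (0)·(7) + (-2)·(12) = -24
4·t² + 48·t + 93 = 0  ⇒  m = (-24)² − 4·93 = 204
m = 204 > 0,  v_rel·d = -24 < 0  ⇒  outside

inside=no margin=204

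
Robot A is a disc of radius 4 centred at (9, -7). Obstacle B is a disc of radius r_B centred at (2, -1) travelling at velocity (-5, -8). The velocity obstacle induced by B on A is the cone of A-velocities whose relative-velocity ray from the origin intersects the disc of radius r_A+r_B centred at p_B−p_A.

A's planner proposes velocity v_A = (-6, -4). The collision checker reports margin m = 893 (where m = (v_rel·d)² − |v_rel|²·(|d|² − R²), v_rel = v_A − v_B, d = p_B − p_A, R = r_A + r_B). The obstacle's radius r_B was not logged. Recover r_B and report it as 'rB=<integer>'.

m = 893
d = (-7, 6);  v_rel = (-1, 4),  |v_rel|² = 17
v_rel×d = (-1)·(6) − (4)·(-7) = 22
since m = R²·17 − 22²:  R² = (484 + 893) / 17 = 81
R = √81 = 9  ⇒  r_B = 9 − 4 = 5

rB=5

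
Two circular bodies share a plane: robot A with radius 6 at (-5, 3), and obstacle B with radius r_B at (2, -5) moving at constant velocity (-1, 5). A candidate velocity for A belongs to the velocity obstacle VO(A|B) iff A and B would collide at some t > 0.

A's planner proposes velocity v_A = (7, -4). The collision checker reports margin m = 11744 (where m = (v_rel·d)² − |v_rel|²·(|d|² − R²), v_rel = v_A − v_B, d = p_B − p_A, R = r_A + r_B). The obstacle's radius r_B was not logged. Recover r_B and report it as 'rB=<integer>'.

m = 11744
d = (7, -8);  v_rel = (8, -9),  |v_rel|² = 145
v_rel×d = (8)·(-8) − (-9)·(7) = -1
since m = R²·145 − (-1)²:  R² = (1 + 11744) / 145 = 81
R = √81 = 9  ⇒  r_B = 9 − 6 = 3

rB=3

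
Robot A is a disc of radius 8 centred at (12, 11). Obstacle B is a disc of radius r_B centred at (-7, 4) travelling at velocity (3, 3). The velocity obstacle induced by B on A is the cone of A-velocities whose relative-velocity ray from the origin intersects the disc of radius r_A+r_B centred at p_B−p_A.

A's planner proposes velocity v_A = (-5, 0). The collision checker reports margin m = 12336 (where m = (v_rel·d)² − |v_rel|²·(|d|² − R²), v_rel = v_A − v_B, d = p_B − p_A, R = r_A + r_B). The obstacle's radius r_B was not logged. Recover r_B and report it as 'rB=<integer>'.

m = 12336
d = (-19, -7);  v_rel = (-8, -3),  |v_rel|² = 73
v_rel×d = (-8)·(-7) − (-3)·(-19) = -1
since m = R²·73 − (-1)²:  R² = (1 + 12336) / 73 = 169
R = √169 = 13  ⇒  r_B = 13 − 8 = 5

rB=5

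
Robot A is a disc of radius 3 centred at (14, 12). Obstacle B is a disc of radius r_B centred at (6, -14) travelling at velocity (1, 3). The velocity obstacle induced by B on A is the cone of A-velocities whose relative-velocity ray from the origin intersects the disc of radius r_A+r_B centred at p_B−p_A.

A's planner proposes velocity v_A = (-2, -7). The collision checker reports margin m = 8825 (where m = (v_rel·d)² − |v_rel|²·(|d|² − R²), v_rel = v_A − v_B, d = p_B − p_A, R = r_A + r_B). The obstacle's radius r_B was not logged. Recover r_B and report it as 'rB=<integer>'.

m = 8825
d = (-8, -26);  v_rel = (-3, -10),  |v_rel|² = 109
v_rel×d = (-3)·(-26) − (-10)·(-8) = -2
since m = R²·109 − (-2)²:  R² = (4 + 8825) / 109 = 81
R = √81 = 9  ⇒  r_B = 9 − 3 = 6

rB=6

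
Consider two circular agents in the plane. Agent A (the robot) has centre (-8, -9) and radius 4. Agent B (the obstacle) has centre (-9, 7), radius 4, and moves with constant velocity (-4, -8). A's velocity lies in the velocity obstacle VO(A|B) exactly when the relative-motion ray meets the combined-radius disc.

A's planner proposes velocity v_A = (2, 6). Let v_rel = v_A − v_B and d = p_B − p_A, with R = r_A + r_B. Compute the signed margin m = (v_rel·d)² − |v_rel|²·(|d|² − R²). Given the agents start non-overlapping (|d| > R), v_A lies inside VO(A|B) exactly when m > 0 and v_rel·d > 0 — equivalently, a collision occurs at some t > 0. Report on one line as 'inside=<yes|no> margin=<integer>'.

d = (-1, 16),  |d|² = 257;  R = 4+4 = 8,  c = 257−8² = 193
v_rel = (6, 14),  |v_rel|² = 232;  v_rel·d = (6)·(-1) + (14)·(16) = 218
232·t² − 436·t + 193 = 0  ⇒  m = 218² − 232·193 = 2748
m = 2748 > 0,  v_rel·d = 218 > 0  ⇒  inside

inside=yes margin=2748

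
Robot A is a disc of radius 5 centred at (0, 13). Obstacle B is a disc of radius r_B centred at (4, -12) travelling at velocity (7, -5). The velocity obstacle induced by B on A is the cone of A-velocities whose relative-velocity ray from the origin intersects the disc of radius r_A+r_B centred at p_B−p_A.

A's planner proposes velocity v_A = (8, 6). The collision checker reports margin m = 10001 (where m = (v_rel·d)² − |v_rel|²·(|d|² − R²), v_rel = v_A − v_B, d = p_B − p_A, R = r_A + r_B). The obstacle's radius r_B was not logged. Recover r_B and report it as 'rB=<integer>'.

m = 10001
d = (4, -25);  v_rel = (1, 11),  |v_rel|² = 122
v_rel×d = (1)·(-25) − (11)·(4) = -69
since m = R²·122 − (-69)²:  R² = (4761 + 10001) / 122 = 121
R = √121 = 11  ⇒  r_B = 11 − 5 = 6

rB=6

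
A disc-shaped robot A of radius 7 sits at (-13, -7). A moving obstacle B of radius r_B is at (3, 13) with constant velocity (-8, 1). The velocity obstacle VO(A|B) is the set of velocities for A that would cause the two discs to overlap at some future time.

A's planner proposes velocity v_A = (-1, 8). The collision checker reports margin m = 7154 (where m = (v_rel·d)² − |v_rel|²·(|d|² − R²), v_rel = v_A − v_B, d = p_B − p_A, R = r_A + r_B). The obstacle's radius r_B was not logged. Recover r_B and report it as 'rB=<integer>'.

m = 7154
d = (16, 20);  v_rel = (7, 7),  |v_rel|² = 98
v_rel×d = (7)·(20) − (7)·(16) = 28
since m = R²·98 − 28²:  R² = (784 + 7154) / 98 = 81
R = √81 = 9  ⇒  r_B = 9 − 7 = 2

rB=2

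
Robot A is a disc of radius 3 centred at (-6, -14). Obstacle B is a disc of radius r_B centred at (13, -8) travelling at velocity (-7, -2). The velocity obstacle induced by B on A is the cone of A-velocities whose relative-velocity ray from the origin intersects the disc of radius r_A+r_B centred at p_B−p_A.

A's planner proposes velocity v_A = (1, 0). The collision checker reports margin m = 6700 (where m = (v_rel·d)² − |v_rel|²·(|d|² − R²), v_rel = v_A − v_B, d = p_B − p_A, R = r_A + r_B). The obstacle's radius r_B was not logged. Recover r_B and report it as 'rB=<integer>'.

m = 6700
d = (19, 6);  v_rel = (8, 2),  |v_rel|² = 68
v_rel×d = (8)·(6) − (2)·(19) = 10
since m = R²·68 − 10²:  R² = (100 + 6700) / 68 = 100
R = √100 = 10  ⇒  r_B = 10 − 3 = 7

rB=7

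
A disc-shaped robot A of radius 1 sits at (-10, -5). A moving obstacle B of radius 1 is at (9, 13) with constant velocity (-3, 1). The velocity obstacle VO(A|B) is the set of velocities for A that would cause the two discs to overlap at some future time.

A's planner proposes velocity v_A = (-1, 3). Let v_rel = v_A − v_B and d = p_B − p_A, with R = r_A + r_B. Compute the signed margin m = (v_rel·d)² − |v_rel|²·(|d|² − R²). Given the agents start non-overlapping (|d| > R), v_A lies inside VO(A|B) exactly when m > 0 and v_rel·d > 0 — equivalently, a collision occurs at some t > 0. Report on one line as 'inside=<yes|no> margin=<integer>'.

d = (19, 18),  |d|² = 685;  R = 1+1 = 2,  c = 685−2² = 681
v_rel = (2, 2),  |v_rel|² = 8;  v_rel·d = (2)·(19) + (2)·(18) = 74
8·t² − 148·t + 681 = 0  ⇒  m = 74² − 8·681 = 28
m = 28 > 0,  v_rel·d = 74 > 0  ⇒  inside

inside=yes margin=28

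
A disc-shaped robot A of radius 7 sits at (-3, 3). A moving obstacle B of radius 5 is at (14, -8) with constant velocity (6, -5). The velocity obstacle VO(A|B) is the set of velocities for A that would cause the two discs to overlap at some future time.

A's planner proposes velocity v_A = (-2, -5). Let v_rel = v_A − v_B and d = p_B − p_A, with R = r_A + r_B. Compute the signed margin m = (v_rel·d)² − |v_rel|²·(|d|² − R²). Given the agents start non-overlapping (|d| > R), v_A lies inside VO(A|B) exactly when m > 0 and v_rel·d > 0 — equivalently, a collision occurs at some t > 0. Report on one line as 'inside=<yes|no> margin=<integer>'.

d = (17, -11),  |d|² = 410;  R = 7+5 = 12,  c = 410−12² = 266
v_rel = (-8, 0),  |v_rel|² = 64;  v_rel·d = (-8)·(17) + (0)·(-11) = -136
64·t² + 272·t + 266 = 0  ⇒  m = (-136)² − 64·266 = 1472
m = 1472 > 0,  v_rel·d = -136 < 0  ⇒  outside

inside=no margin=1472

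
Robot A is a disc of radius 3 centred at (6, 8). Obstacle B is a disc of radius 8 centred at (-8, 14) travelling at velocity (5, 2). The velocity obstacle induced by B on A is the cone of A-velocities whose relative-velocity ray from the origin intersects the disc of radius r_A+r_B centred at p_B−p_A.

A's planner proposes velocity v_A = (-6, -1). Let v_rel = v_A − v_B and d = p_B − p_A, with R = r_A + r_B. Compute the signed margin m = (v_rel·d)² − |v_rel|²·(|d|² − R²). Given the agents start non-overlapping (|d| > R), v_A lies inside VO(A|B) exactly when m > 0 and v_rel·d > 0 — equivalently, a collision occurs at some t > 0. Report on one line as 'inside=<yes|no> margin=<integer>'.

d = (-14, 6),  |d|² = 232;  R = 3+8 = 11,  c = 232−11² = 111
v_rel = (-11, -3),  |v_rel|² = 130;  v_rel·d = (-11)·(-14) + (-3)·(6) = 136
130·t² − 272·t + 111 = 0  ⇒  m = 136² − 130·111 = 4066
m = 4066 > 0,  v_rel·d = 136 > 0  ⇒  inside

inside=yes margin=4066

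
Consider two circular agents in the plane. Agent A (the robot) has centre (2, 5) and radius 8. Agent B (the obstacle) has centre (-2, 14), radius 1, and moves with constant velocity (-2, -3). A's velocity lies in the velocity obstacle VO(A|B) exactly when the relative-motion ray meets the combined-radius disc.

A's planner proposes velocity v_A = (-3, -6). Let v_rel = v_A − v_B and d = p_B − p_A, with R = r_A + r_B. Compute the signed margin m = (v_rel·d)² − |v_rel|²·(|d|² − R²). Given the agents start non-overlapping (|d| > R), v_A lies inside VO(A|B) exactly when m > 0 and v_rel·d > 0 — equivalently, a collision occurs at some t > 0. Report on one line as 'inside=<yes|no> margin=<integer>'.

d = (-4, 9),  |d|² = 97;  R = 8+1 = 9,  c = 97−9² = 16
v_rel = (-1, -3),  |v_rel|² = 10;  v_rel·d = (-1)·(-4) + (-3)·(9) = -23
10·t² + 46·t + 16 = 0  ⇒  m = (-23)² − 10·16 = 369
m = 369 > 0,  v_rel·d = -23 < 0  ⇒  outside

inside=no margin=369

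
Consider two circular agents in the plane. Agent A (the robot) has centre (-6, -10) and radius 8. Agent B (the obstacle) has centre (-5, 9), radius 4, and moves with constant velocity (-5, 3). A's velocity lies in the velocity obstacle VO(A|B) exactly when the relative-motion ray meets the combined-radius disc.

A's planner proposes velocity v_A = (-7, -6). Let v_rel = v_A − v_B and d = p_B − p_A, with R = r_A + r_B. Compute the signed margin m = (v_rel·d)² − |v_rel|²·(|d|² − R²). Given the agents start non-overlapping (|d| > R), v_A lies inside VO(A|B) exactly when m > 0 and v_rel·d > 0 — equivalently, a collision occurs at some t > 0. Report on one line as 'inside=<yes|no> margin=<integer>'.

d = (1, 19),  |d|² = 362;  R = 8+4 = 12,  c = 362−12² = 218
v_rel = (-2, -9),  |v_rel|² = 85;  v_rel·d = (-2)·(1) + (-9)·(19) = -173
85·t² + 346·t + 218 = 0  ⇒  m = (-173)² − 85·218 = 11399
m = 11399 > 0,  v_rel·d = -173 < 0  ⇒  outside

inside=no margin=11399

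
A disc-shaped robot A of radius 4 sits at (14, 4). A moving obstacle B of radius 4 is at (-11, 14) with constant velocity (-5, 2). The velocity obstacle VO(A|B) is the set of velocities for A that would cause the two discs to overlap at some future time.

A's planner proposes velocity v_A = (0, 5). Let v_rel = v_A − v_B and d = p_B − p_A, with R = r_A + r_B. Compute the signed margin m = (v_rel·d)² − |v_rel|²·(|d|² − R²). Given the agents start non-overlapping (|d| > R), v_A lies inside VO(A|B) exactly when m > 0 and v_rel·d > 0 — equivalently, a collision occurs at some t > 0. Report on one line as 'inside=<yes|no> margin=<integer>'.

d = (-25, 10),  |d|² = 725;  R = 4+4 = 8,  c = 725−8² = 661
v_rel = (5, 3),  |v_rel|² = 34;  v_rel·d = (5)·(-25) + (3)·(10) = -95
34·t² + 190·t + 661 = 0  ⇒  m = (-95)² − 34·661 = -13449
m = -13449 < 0,  v_rel·d = -95 < 0  ⇒  outside

inside=no margin=-13449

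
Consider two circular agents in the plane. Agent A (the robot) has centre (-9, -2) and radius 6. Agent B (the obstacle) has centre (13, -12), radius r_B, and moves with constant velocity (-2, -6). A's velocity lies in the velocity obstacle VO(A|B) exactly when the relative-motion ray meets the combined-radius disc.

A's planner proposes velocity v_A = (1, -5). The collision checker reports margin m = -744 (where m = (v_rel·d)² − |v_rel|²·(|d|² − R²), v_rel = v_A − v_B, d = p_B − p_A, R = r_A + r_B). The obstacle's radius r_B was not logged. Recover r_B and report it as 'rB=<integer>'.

m = -744
d = (22, -10);  v_rel = (3, 1),  |v_rel|² = 10
v_rel×d = (3)·(-10) − (1)·(22) = -52
since m = R²·10 − (-52)²:  R² = (2704 + -744) / 10 = 196
R = √196 = 14  ⇒  r_B = 14 − 6 = 8

rB=8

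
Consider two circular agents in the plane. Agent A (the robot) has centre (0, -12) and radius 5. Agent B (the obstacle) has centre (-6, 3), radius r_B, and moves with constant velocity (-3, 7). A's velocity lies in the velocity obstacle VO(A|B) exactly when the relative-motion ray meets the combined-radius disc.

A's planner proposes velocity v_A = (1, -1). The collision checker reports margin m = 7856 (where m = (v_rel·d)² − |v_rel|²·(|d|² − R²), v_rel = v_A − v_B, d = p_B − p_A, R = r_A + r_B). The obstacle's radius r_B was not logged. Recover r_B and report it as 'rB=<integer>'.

m = 7856
d = (-6, 15);  v_rel = (4, -8),  |v_rel|² = 80
v_rel×d = (4)·(15) − (-8)·(-6) = 12
since m = R²·80 − 12²:  R² = (144 + 7856) / 80 = 100
R = √100 = 10  ⇒  r_B = 10 − 5 = 5

rB=5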